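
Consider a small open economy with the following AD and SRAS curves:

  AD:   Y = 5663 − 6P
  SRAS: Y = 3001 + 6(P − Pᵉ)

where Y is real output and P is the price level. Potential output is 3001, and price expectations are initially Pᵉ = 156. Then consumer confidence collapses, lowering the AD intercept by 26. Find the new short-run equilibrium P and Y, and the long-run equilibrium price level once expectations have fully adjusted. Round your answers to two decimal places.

AD shifts left: new AD is Y = 5637 − 6P. With Pᵉ = 156, SRAS is Y = 2065 + 6P.
Short run: 5637 − 6P = 2065 + 6P gives 3572 = 12P, so P = 297.67 and Y = 5637 − 6P = 3851.00.
Y = 3851.00 is above potential 3001; expectations adjust and SRAS shifts left until Y = 3001.
Long run: on the new AD curve, 3001 = 5637 − 6P gives P = 439.33.

Short run: P = 297.67, Y = 3851.00. Long run: P = 439.33.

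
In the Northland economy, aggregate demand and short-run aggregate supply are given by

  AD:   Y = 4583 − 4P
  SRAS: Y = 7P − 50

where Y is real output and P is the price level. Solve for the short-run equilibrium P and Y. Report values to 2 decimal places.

P = 421.18, Y = 2898.27

Set AD = SRAS: 4583 − 4P = 7P − 50, so 4633 = 11P and P = 421.18.
Substituting into AD, Y = 4583 − 4P = 2898.27.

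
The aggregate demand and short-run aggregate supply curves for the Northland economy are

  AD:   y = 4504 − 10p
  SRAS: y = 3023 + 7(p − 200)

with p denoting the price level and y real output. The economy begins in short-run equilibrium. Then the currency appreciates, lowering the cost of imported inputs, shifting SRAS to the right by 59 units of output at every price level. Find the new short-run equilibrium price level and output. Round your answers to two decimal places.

p = 166.00, y = 2844.00

This is a positive supply shock: SRAS shifts right.
New SRAS: y = 1682 + 7p.
Set AD = SRAS: 4504 − 10p = 1682 + 7p, so 2822 = 17p and p = 166.00.
Substituting into AD, y = 2844.00.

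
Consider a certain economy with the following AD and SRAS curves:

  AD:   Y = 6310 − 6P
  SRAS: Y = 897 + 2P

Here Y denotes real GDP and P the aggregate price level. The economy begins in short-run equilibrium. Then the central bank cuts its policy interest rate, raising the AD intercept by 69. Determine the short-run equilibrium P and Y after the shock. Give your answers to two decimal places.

P = 685.25, Y = 2267.50

This is a positive demand shock: AD shifts right.
New AD: Y = 6379 − 6P.
Set AD = SRAS: 6379 − 6P = 897 + 2P, so 5482 = 8P and P = 685.25.
Substituting into AD, Y = 2267.50.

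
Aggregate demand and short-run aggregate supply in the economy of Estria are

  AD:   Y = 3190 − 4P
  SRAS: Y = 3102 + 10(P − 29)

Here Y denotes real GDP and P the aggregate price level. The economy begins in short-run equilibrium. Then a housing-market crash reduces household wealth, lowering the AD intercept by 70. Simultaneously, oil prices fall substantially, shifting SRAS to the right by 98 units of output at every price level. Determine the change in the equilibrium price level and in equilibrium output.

After both shocks: AD is Y = 3120 − 4P and SRAS is Y = 2910 + 10P.
Setting them equal: 210 = 14P, so P = 15.
Y = 3120 − 4·15 = 3060.
Initially P = 27, Y = 3082, so ΔP = -12 and ΔY = -22.

ΔP = -12, ΔY = -22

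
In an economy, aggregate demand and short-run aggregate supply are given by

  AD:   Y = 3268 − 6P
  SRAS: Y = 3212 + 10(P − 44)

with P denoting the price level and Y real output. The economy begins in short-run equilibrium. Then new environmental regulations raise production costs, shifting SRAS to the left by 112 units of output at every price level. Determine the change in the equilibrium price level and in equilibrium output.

This is a negative supply shock: SRAS shifts left.
New SRAS: Y = 2660 + 10P.
Set AD = SRAS: 3268 − 6P = 2660 + 10P, so 608 = 16P and P = 38.
Y = 3268 − 6·38 = 3040.
Initially P = 31, Y = 3082, so ΔP = +7 and ΔY = -42.

ΔP = +7, ΔY = -42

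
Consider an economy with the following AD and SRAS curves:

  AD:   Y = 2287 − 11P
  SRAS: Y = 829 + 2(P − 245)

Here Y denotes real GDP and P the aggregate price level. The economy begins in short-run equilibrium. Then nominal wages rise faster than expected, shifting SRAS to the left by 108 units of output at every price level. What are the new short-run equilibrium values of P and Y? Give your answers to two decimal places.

P = 158.15, Y = 547.31

This is a negative supply shock: SRAS shifts left.
New SRAS: Y = 231 + 2P.
Set AD = SRAS: 2287 − 11P = 231 + 2P, so 2056 = 13P and P = 158.15.
Substituting into AD, Y = 547.31.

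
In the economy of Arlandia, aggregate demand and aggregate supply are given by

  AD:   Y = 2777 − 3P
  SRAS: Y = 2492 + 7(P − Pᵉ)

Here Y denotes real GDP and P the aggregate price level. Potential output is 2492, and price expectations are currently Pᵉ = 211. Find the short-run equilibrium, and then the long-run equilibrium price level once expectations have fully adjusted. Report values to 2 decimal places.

Short run: with Pᵉ = 211, SRAS is Y = 1015 + 7P. Setting AD = SRAS gives 1762 = 10P, so P = 176.20 and Y = 2777 − 3P = 2248.40.
Output 2248.40 is below potential 2492, so over time expected prices fall and SRAS shifts right until Y returns to 2492.
Long run: Y = 2492 on the AD curve gives 2492 = 2777 − 3P, so P = 95.00.

Short run: P = 176.20, Y = 2248.40. Long run: P = 95.00.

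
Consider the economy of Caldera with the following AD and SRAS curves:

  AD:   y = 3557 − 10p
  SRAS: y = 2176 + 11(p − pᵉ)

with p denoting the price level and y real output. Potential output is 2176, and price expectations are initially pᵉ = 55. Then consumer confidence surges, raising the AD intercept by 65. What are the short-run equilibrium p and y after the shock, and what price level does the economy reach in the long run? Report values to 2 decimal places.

AD shifts right: new AD is y = 3622 − 10p. With pᵉ = 55, SRAS is y = 1571 + 11p.
Short run: 3622 − 10p = 1571 + 11p gives 2051 = 21p, so p = 97.67 and y = 3622 − 10p = 2645.33.
y = 2645.33 is above potential 2176; expectations adjust and SRAS shifts left until y = 2176.
Long run: on the new AD curve, 2176 = 3622 − 10p gives p = 144.60.

Short run: p = 97.67, y = 2645.33. Long run: p = 144.60.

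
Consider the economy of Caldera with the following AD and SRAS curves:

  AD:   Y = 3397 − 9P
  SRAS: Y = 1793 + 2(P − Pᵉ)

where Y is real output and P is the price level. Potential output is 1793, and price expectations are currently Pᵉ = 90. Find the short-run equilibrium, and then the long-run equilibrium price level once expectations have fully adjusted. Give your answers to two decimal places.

Short run: with Pᵉ = 90, SRAS is Y = 1613 + 2P. Setting AD = SRAS gives 1784 = 11P, so P = 162.18 and Y = 3397 − 9P = 1937.36.
Output 1937.36 is above potential 1793, so over time expected prices rise and SRAS shifts left until Y returns to 1793.
Long run: Y = 1793 on the AD curve gives 1793 = 3397 − 9P, so P = 178.22.

Short run: P = 162.18, Y = 1937.36. Long run: P = 178.22.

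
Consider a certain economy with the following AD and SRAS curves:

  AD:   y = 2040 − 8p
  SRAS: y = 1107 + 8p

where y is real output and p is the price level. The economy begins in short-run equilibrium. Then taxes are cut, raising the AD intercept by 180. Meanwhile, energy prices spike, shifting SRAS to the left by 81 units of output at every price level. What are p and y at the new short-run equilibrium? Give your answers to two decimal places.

After both shocks: AD is y = 2220 − 8p and SRAS is y = 1026 + 8p.
Setting them equal: 1194 = 16p, so p = 74.63.
Substituting into AD, y = 1623.00.

p = 74.63, y = 1623.00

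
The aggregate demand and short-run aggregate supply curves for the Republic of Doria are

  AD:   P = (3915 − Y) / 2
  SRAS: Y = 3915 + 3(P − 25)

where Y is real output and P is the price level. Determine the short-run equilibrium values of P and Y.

P = 15, Y = 3885

Write SRAS as Y = 3915 + 3P − 75 = 3840 + 3P.
Rearrange AD to Y = 3915 − 2P.
Set AD = SRAS: 3915 − 2P = 3840 + 3P, so 75 = 5P and P = 15.
Then Y = 3915 − 2·15 = 3885.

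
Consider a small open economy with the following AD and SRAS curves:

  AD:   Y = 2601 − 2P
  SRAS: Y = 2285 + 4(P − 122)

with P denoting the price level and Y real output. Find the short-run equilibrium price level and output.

P = 134, Y = 2333

Write SRAS as Y = 2285 + 4P − 488 = 1797 + 4P.
Set AD = SRAS: 2601 − 2P = 1797 + 4P, so 804 = 6P and P = 134.
Then Y = 2601 − 2·134 = 2333.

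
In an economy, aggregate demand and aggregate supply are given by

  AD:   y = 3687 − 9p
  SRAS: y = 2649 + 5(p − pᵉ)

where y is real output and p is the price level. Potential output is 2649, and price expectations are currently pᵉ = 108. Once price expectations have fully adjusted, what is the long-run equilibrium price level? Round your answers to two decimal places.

Long-run p = 115.33

Short run: with pᵉ = 108, SRAS is y = 2109 + 5p. Setting AD = SRAS gives 1578 = 14p, so p = 112.71 and y = 3687 − 9p = 2672.57.
Output 2672.57 is above potential 2649, so over time expected prices rise and SRAS shifts left until y returns to 2649.
Long run: y = 2649 on the AD curve gives 2649 = 3687 − 9p, so p = 115.33.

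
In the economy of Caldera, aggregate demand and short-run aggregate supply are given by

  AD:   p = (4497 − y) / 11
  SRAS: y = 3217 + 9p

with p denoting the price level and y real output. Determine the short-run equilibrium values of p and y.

Rearrange AD to y = 4497 − 11p.
Set AD = SRAS: 4497 − 11p = 3217 + 9p, so 1280 = 20p and p = 64.
Then y = 4497 − 11·64 = 3793.

p = 64, y = 3793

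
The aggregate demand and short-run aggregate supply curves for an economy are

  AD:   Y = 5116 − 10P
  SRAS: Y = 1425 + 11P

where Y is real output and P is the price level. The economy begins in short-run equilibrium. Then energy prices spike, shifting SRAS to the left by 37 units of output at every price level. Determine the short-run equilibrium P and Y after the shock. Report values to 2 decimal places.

P = 177.52, Y = 3340.76

This is a negative supply shock: SRAS shifts left.
New SRAS: Y = 1388 + 11P.
Set AD = SRAS: 5116 − 10P = 1388 + 11P, so 3728 = 21P and P = 177.52.
Substituting into AD, Y = 3340.76.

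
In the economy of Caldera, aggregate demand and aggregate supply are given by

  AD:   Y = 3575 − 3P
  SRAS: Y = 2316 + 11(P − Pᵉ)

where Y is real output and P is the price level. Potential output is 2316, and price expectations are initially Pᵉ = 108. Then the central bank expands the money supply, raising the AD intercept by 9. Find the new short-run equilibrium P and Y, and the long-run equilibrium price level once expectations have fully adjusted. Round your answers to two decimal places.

AD shifts right: new AD is Y = 3584 − 3P. With Pᵉ = 108, SRAS is Y = 1128 + 11P.
Short run: 3584 − 3P = 1128 + 11P gives 2456 = 14P, so P = 175.43 and Y = 3584 − 3P = 3057.71.
Y = 3057.71 is above potential 2316; expectations adjust and SRAS shifts left until Y = 2316.
Long run: on the new AD curve, 2316 = 3584 − 3P gives P = 422.67.

Short run: P = 175.43, Y = 3057.71. Long run: P = 422.67.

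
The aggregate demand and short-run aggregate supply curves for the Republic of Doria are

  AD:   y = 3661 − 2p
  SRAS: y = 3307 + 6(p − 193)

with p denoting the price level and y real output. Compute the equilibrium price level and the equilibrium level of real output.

Write SRAS as y = 3307 + 6p − 1158 = 2149 + 6p.
Set AD = SRAS: 3661 − 2p = 2149 + 6p, so 1512 = 8p and p = 189.
Then y = 3661 − 2·189 = 3283.

p = 189, y = 3283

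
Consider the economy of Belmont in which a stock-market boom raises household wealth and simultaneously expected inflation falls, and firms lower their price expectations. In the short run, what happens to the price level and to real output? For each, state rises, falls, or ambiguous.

Price level: ambiguous; output: rises

The first event is a positive demand shock: AD shifts right, which by itself pushes P up and Y up.
The second is a favourable supply shock: SRAS shifts right, which by itself pushes P down and Y up.
The two shocks push P in opposite directions, so the effect on P is ambiguous. Both shocks push Y up, so Y rises.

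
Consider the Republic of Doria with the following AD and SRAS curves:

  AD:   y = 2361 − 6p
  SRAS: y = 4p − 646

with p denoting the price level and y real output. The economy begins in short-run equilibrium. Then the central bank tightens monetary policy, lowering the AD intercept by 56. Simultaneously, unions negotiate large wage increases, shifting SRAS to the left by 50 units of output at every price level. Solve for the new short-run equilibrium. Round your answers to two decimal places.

p = 300.10, y = 504.40

After both shocks: AD is y = 2305 − 6p and SRAS is y = 4p − 696.
Setting them equal: 3001 = 10p, so p = 300.10.
Substituting into AD, y = 504.40.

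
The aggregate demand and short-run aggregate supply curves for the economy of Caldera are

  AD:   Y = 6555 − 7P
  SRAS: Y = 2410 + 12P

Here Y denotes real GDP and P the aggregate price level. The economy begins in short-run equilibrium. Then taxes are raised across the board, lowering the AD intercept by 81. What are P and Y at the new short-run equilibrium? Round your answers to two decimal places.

P = 213.89, Y = 4976.74

This is a negative demand shock: AD shifts left.
New AD: Y = 6474 − 7P.
Set AD = SRAS: 6474 − 7P = 2410 + 12P, so 4064 = 19P and P = 213.89.
Substituting into AD, Y = 4976.74.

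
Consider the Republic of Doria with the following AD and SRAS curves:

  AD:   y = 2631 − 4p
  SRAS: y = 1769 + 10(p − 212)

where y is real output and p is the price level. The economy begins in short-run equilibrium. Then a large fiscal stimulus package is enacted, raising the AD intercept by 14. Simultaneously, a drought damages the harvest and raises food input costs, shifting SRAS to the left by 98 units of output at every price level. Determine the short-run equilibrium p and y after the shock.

p = 221, y = 1761

After both shocks: AD is y = 2645 − 4p and SRAS is y = 10p − 449.
Setting them equal: 3094 = 14p, so p = 221.
y = 2645 − 4·221 = 1761.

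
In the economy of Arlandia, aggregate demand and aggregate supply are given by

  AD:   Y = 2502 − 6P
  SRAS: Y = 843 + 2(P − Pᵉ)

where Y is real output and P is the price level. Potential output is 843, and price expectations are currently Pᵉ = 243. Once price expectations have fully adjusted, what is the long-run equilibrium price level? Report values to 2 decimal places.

Long-run P = 276.50

Short run: with Pᵉ = 243, SRAS is Y = 357 + 2P. Setting AD = SRAS gives 2145 = 8P, so P = 268.13 and Y = 2502 − 6P = 893.25.
Output 893.25 is above potential 843, so over time expected prices rise and SRAS shifts left until Y returns to 843.
Long run: Y = 843 on the AD curve gives 843 = 2502 − 6P, so P = 276.50.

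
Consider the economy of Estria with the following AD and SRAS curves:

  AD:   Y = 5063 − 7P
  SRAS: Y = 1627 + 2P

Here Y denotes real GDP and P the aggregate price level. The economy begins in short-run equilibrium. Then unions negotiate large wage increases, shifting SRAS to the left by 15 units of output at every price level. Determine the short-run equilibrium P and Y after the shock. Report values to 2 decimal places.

P = 383.44, Y = 2378.89

This is a negative supply shock: SRAS shifts left.
New SRAS: Y = 1612 + 2P.
Set AD = SRAS: 5063 − 7P = 1612 + 2P, so 3451 = 9P and P = 383.44.
Substituting into AD, Y = 2378.89.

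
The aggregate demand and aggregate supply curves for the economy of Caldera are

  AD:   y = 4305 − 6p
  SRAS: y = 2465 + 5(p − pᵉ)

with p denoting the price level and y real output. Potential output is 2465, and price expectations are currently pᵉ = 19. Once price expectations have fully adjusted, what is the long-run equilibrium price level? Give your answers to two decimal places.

Short run: with pᵉ = 19, SRAS is y = 2370 + 5p. Setting AD = SRAS gives 1935 = 11p, so p = 175.91 and y = 4305 − 6p = 3249.55.
Output 3249.55 is above potential 2465, so over time expected prices rise and SRAS shifts left until y returns to 2465.
Long run: y = 2465 on the AD curve gives 2465 = 4305 − 6p, so p = 306.67.

Long-run p = 306.67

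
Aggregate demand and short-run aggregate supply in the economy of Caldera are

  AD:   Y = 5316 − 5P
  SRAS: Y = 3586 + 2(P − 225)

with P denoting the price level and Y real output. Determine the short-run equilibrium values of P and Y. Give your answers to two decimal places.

Write SRAS as Y = 3586 + 2P − 450 = 3136 + 2P.
Set AD = SRAS: 5316 − 5P = 3136 + 2P, so 2180 = 7P and P = 311.43.
Substituting into AD, Y = 5316 − 5P = 3758.86.

P = 311.43, Y = 3758.86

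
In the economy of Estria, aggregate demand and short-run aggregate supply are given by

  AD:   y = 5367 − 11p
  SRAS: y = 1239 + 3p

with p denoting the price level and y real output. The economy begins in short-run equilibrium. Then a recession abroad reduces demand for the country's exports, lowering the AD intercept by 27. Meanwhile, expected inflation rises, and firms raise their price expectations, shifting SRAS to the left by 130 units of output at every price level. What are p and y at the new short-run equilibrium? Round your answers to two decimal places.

p = 302.21, y = 2015.64

After both shocks: AD is y = 5340 − 11p and SRAS is y = 1109 + 3p.
Setting them equal: 4231 = 14p, so p = 302.21.
Substituting into AD, y = 2015.64.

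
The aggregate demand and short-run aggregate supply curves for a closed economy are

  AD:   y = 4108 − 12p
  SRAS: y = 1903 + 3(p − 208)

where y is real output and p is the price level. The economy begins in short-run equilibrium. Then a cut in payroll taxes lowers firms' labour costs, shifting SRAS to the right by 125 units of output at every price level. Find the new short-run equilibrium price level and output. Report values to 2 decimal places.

p = 180.27, y = 1944.80

This is a positive supply shock: SRAS shifts right.
New SRAS: y = 1404 + 3p.
Set AD = SRAS: 4108 − 12p = 1404 + 3p, so 2704 = 15p and p = 180.27.
Substituting into AD, y = 1944.80.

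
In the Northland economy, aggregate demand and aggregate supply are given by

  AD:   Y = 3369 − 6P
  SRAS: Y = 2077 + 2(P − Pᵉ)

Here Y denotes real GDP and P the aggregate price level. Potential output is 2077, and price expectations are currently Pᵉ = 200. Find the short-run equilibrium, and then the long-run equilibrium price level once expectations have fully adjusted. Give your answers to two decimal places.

Short run: with Pᵉ = 200, SRAS is Y = 1677 + 2P. Setting AD = SRAS gives 1692 = 8P, so P = 211.50 and Y = 3369 − 6P = 2100.00.
Output 2100.00 is above potential 2077, so over time expected prices rise and SRAS shifts left until Y returns to 2077.
Long run: Y = 2077 on the AD curve gives 2077 = 3369 − 6P, so P = 215.33.

Short run: P = 211.50, Y = 2100.00. Long run: P = 215.33.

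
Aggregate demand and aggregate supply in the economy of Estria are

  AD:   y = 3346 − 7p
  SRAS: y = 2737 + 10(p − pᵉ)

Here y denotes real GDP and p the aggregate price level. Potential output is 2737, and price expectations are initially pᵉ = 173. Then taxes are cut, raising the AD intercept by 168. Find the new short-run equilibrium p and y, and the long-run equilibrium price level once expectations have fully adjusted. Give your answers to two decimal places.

Short run: p = 147.47, y = 2481.71. Long run: p = 111.00.

AD shifts right: new AD is y = 3514 − 7p. With pᵉ = 173, SRAS is y = 1007 + 10p.
Short run: 3514 − 7p = 1007 + 10p gives 2507 = 17p, so p = 147.47 and y = 3514 − 7p = 2481.71.
y = 2481.71 is below potential 2737; expectations adjust and SRAS shifts right until y = 2737.
Long run: on the new AD curve, 2737 = 3514 − 7p gives p = 111.00.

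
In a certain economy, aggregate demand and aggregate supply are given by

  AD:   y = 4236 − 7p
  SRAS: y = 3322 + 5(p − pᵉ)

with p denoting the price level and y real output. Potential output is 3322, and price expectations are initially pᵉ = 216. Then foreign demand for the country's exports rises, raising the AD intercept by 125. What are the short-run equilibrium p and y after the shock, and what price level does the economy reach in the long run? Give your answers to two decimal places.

Short run: p = 176.58, y = 3124.92. Long run: p = 148.43.

AD shifts right: new AD is y = 4361 − 7p. With pᵉ = 216, SRAS is y = 2242 + 5p.
Short run: 4361 − 7p = 2242 + 5p gives 2119 = 12p, so p = 176.58 and y = 4361 − 7p = 3124.92.
y = 3124.92 is below potential 3322; expectations adjust and SRAS shifts right until y = 3322.
Long run: on the new AD curve, 3322 = 4361 − 7p gives p = 148.43.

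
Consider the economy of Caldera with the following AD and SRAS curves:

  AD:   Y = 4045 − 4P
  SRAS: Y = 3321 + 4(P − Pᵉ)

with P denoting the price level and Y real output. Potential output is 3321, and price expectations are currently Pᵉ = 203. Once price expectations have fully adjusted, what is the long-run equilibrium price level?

Short run: with Pᵉ = 203, SRAS is Y = 2509 + 4P. Setting AD = SRAS gives 1536 = 8P, so P = 192 and Y = 4045 − 4·192 = 3277.
Output 3277 is below potential 3321, so over time expected prices fall and SRAS shifts right until Y returns to 3321.
Long run: Y = 3321 on the AD curve gives 3321 = 4045 − 4P, so P = 181.

Long-run P = 181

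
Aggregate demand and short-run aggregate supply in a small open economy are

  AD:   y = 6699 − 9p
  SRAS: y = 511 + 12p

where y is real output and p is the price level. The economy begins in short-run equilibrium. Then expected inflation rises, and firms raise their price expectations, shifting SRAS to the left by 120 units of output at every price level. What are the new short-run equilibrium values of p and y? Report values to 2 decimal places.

This is a negative supply shock: SRAS shifts left.
New SRAS: y = 391 + 12p.
Set AD = SRAS: 6699 − 9p = 391 + 12p, so 6308 = 21p and p = 300.38.
Substituting into AD, y = 3995.57.

p = 300.38, y = 3995.57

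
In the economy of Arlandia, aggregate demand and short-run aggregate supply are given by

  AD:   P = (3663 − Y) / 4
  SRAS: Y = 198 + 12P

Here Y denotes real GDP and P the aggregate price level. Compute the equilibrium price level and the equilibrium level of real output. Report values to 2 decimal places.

P = 216.56, Y = 2796.75

Rearrange AD to Y = 3663 − 4P.
Set AD = SRAS: 3663 − 4P = 198 + 12P, so 3465 = 16P and P = 216.56.
Substituting into AD, Y = 3663 − 4P = 2796.75.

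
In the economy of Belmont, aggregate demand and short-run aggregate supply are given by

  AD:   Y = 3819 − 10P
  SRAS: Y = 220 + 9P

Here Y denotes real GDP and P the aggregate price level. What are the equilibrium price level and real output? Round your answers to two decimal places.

P = 189.42, Y = 1924.79

Set AD = SRAS: 3819 − 10P = 220 + 9P, so 3599 = 19P and P = 189.42.
Substituting into AD, Y = 3819 − 10P = 1924.79.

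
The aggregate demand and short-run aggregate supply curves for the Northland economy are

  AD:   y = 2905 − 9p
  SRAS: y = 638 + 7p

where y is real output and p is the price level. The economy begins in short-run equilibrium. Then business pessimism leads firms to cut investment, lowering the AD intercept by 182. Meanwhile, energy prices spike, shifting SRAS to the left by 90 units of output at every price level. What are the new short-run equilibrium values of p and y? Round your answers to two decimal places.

p = 135.94, y = 1499.56

After both shocks: AD is y = 2723 − 9p and SRAS is y = 548 + 7p.
Setting them equal: 2175 = 16p, so p = 135.94.
Substituting into AD, y = 1499.56.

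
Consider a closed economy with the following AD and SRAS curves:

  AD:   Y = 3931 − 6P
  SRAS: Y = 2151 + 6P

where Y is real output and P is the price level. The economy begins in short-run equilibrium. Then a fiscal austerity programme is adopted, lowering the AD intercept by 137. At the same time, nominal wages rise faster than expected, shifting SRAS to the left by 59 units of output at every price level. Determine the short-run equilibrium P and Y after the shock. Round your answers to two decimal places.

After both shocks: AD is Y = 3794 − 6P and SRAS is Y = 2092 + 6P.
Setting them equal: 1702 = 12P, so P = 141.83.
Substituting into AD, Y = 2943.00.

P = 141.83, Y = 2943.00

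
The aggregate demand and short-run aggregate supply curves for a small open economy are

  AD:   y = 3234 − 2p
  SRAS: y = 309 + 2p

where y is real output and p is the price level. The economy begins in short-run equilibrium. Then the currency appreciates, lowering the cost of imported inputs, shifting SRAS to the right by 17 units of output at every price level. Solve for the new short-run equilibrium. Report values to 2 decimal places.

This is a positive supply shock: SRAS shifts right.
New SRAS: y = 326 + 2p.
Set AD = SRAS: 3234 − 2p = 326 + 2p, so 2908 = 4p and p = 727.00.
Substituting into AD, y = 1780.00.

p = 727.00, y = 1780.00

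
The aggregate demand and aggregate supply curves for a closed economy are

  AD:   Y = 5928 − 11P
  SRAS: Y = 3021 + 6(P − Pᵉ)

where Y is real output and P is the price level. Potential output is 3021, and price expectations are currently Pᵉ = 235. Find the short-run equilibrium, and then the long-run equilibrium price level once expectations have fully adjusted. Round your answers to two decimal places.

Short run: with Pᵉ = 235, SRAS is Y = 1611 + 6P. Setting AD = SRAS gives 4317 = 17P, so P = 253.94 and Y = 5928 − 11P = 3134.65.
Output 3134.65 is above potential 3021, so over time expected prices rise and SRAS shifts left until Y returns to 3021.
Long run: Y = 3021 on the AD curve gives 3021 = 5928 − 11P, so P = 264.27.

Short run: P = 253.94, Y = 3134.65. Long run: P = 264.27.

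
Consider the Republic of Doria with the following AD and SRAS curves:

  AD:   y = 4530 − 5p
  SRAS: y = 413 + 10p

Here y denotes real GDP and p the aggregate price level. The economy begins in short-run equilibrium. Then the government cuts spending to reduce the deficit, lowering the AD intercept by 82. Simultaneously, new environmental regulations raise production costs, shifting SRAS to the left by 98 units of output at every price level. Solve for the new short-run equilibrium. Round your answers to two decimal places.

p = 275.53, y = 3070.33

After both shocks: AD is y = 4448 − 5p and SRAS is y = 315 + 10p.
Setting them equal: 4133 = 15p, so p = 275.53.
Substituting into AD, y = 3070.33.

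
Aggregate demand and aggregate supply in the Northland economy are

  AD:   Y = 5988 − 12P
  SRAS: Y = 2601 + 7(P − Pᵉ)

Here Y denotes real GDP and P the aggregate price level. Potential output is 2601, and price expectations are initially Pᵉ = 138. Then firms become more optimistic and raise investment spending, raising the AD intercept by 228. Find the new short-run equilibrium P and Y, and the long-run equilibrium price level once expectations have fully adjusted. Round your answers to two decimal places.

AD shifts right: new AD is Y = 6216 − 12P. With Pᵉ = 138, SRAS is Y = 1635 + 7P.
Short run: 6216 − 12P = 1635 + 7P gives 4581 = 19P, so P = 241.11 and Y = 6216 − 12P = 3322.74.
Y = 3322.74 is above potential 2601; expectations adjust and SRAS shifts left until Y = 2601.
Long run: on the new AD curve, 2601 = 6216 − 12P gives P = 301.25.

Short run: P = 241.11, Y = 3322.74. Long run: P = 301.25.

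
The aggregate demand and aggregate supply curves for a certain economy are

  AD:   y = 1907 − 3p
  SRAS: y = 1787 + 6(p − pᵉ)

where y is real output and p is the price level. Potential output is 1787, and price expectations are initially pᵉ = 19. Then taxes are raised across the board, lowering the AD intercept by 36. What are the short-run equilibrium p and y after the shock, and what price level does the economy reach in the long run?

Short run: p = 22, y = 1805. Long run: p = 28.

AD shifts left: new AD is y = 1871 − 3p. With pᵉ = 19, SRAS is y = 1673 + 6p.
Short run: 1871 − 3p = 1673 + 6p gives 198 = 9p, so p = 22 and y = 1871 − 3·22 = 1805.
y = 1805 is above potential 1787; expectations adjust and SRAS shifts left until y = 1787.
Long run: on the new AD curve, 1787 = 1871 − 3p gives p = 28.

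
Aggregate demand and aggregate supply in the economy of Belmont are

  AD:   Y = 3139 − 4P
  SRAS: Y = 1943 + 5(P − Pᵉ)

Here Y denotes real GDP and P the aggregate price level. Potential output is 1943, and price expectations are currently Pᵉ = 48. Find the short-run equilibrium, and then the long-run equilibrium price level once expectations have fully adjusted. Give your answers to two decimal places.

Short run: P = 159.56, Y = 2500.78. Long run: P = 299.00.

Short run: with Pᵉ = 48, SRAS is Y = 1703 + 5P. Setting AD = SRAS gives 1436 = 9P, so P = 159.56 and Y = 3139 − 4P = 2500.78.
Output 2500.78 is above potential 1943, so over time expected prices rise and SRAS shifts left until Y returns to 1943.
Long run: Y = 1943 on the AD curve gives 1943 = 3139 − 4P, so P = 299.00.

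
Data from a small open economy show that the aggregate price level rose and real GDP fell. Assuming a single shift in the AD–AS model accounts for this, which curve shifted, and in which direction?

SRAS shifted left

P rose and Y fell. An AD shift moves P and Y in the same direction; an SRAS shift moves them in opposite directions.
Here P and Y moved in opposite directions, so the SRAS curve shifted.
Since Y fell, SRAS shifted left.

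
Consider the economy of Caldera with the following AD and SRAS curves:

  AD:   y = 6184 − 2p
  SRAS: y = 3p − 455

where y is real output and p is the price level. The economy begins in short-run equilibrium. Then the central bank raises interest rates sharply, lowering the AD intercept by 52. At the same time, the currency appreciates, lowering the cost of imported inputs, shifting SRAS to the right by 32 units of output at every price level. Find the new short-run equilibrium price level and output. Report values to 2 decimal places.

After both shocks: AD is y = 6132 − 2p and SRAS is y = 3p − 423.
Setting them equal: 6555 = 5p, so p = 1311.00.
Substituting into AD, y = 3510.00.

p = 1311.00, y = 3510.00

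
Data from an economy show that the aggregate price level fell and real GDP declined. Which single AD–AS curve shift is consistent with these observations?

AD shifted left

P fell and Y fell. An AD shift moves P and Y in the same direction; an SRAS shift moves them in opposite directions.
Here P and Y moved in the same direction, so the AD curve shifted.
Since Y fell, AD shifted left.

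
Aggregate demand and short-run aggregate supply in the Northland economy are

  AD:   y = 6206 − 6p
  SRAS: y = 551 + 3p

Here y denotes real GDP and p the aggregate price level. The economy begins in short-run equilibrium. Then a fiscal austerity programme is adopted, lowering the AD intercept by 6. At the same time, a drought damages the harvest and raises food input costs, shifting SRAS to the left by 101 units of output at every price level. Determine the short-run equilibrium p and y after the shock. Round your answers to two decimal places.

p = 638.89, y = 2366.67

After both shocks: AD is y = 6200 − 6p and SRAS is y = 450 + 3p.
Setting them equal: 5750 = 9p, so p = 638.89.
Substituting into AD, y = 2366.67.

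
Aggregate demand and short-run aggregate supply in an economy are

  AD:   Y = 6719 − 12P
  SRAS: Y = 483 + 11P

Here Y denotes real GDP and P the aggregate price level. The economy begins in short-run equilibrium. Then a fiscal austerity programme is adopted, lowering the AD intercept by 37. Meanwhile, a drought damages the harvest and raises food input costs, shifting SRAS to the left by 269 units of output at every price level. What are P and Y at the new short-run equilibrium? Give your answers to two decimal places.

P = 281.22, Y = 3307.39

After both shocks: AD is Y = 6682 − 12P and SRAS is Y = 214 + 11P.
Setting them equal: 6468 = 23P, so P = 281.22.
Substituting into AD, Y = 3307.39.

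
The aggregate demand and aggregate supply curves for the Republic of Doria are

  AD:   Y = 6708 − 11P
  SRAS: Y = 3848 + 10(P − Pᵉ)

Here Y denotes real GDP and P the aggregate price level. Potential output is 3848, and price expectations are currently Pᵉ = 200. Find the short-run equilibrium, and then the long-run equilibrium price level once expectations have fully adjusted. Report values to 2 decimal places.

Short run: P = 231.43, Y = 4162.29. Long run: P = 260.00.

Short run: with Pᵉ = 200, SRAS is Y = 1848 + 10P. Setting AD = SRAS gives 4860 = 21P, so P = 231.43 and Y = 6708 − 11P = 4162.29.
Output 4162.29 is above potential 3848, so over time expected prices rise and SRAS shifts left until Y returns to 3848.
Long run: Y = 3848 on the AD curve gives 3848 = 6708 − 11P, so P = 260.00.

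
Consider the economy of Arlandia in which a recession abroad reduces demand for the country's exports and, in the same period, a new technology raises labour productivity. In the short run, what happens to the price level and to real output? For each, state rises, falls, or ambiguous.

The first event is a negative demand shock: AD shifts left, which by itself pushes P down and Y down.
The second is a favourable supply shock: SRAS shifts right, which by itself pushes P down and Y up.
Both shocks push P down, so P falls. The two shocks push Y in opposite directions, so the effect on Y is ambiguous.

Price level: falls; output: ambiguous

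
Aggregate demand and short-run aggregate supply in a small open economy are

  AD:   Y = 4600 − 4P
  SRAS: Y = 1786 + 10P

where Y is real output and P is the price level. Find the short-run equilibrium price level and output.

Set AD = SRAS: 4600 − 4P = 1786 + 10P, so 2814 = 14P and P = 201.
Then Y = 4600 − 4·201 = 3796.

P = 201, Y = 3796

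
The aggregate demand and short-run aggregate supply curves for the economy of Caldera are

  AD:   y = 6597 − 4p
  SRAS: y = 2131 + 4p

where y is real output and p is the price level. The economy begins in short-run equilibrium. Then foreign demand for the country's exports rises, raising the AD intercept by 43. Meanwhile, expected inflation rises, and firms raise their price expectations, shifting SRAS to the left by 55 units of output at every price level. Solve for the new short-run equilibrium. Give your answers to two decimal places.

After both shocks: AD is y = 6640 − 4p and SRAS is y = 2076 + 4p.
Setting them equal: 4564 = 8p, so p = 570.50.
Substituting into AD, y = 4358.00.

p = 570.50, y = 4358.00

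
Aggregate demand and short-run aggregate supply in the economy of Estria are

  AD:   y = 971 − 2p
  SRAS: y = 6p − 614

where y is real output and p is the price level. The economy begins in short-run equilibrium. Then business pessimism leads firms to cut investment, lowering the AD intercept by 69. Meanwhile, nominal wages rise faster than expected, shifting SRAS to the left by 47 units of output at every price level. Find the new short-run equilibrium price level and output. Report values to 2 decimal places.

p = 195.38, y = 511.25

After both shocks: AD is y = 902 − 2p and SRAS is y = 6p − 661.
Setting them equal: 1563 = 8p, so p = 195.38.
Substituting into AD, y = 511.25.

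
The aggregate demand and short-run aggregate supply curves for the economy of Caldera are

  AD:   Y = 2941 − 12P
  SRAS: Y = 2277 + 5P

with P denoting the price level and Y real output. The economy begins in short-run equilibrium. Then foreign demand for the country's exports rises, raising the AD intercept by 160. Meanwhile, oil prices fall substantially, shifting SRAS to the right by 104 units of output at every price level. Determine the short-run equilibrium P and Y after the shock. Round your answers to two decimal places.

P = 42.35, Y = 2592.76

After both shocks: AD is Y = 3101 − 12P and SRAS is Y = 2381 + 5P.
Setting them equal: 720 = 17P, so P = 42.35.
Substituting into AD, Y = 2592.76.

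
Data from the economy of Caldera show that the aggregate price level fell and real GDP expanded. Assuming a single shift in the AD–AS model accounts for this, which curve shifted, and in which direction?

P fell and Y rose. An AD shift moves P and Y in the same direction; an SRAS shift moves them in opposite directions.
Here P and Y moved in opposite directions, so the SRAS curve shifted.
Since Y rose, SRAS shifted right.

SRAS shifted right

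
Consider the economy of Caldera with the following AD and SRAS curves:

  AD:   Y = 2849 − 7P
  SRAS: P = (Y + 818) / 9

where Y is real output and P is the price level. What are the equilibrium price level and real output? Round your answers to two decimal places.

P = 229.19, Y = 1244.69

Rearrange SRAS to Y = 9P − 818.
Set AD = SRAS: 2849 − 7P = 9P − 818, so 3667 = 16P and P = 229.19.
Substituting into AD, Y = 2849 − 7P = 1244.69.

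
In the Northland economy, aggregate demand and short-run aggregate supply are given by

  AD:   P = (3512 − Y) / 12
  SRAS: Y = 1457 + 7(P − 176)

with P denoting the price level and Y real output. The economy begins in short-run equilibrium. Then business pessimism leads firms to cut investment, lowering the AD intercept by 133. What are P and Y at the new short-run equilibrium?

This is a negative demand shock: AD shifts left.
New AD: Y = 3379 − 12P.
SRAS can be written Y = 225 + 7P.
Set AD = SRAS: 3379 − 12P = 225 + 7P, so 3154 = 19P and P = 166.
Y = 3379 − 12·166 = 1387.

P = 166, Y = 1387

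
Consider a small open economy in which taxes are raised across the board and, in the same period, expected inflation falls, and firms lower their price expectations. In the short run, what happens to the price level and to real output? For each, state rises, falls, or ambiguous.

The first event is a negative demand shock: AD shifts left, which by itself pushes P down and Y down.
The second is a favourable supply shock: SRAS shifts right, which by itself pushes P down and Y up.
Both shocks push P down, so P falls. The two shocks push Y in opposite directions, so the effect on Y is ambiguous.

Price level: falls; output: ambiguous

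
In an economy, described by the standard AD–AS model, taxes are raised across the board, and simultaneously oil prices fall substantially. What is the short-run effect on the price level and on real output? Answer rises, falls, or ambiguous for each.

The first event is a negative demand shock: AD shifts left, which by itself pushes P down and Y down.
The second is a favourable supply shock: SRAS shifts right, which by itself pushes P down and Y up.
Both shocks push P down, so P falls. The two shocks push Y in opposite directions, so the effect on Y is ambiguous.

Price level: falls; output: ambiguous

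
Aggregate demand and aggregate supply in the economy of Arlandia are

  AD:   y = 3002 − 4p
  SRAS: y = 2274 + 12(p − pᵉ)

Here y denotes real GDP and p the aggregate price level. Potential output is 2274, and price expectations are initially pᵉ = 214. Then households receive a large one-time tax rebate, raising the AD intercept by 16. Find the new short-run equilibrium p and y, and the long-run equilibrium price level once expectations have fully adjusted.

AD shifts right: new AD is y = 3018 − 4p. With pᵉ = 214, SRAS is y = 12p − 294.
Short run: 3018 − 4p = 12p − 294 gives 3312 = 16p, so p = 207 and y = 3018 − 4·207 = 2190.
y = 2190 is below potential 2274; expectations adjust and SRAS shifts right until y = 2274.
Long run: on the new AD curve, 2274 = 3018 − 4p gives p = 186.

Short run: p = 207, y = 2190. Long run: p = 186.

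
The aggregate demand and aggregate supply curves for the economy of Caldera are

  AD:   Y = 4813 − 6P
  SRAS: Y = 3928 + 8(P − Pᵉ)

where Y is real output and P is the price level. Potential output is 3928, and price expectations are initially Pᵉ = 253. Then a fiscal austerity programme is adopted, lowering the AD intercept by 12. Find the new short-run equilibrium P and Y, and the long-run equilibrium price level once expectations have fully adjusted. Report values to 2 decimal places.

AD shifts left: new AD is Y = 4801 − 6P. With Pᵉ = 253, SRAS is Y = 1904 + 8P.
Short run: 4801 − 6P = 1904 + 8P gives 2897 = 14P, so P = 206.93 and Y = 4801 − 6P = 3559.43.
Y = 3559.43 is below potential 3928; expectations adjust and SRAS shifts right until Y = 3928.
Long run: on the new AD curve, 3928 = 4801 − 6P gives P = 145.50.

Short run: P = 206.93, Y = 3559.43. Long run: P = 145.50.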